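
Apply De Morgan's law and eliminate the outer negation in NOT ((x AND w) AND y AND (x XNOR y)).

NOT (x AND w) OR NOT y OR NOT (x XNOR y)
De Morgan's: NOT(AND of terms) = OR of negations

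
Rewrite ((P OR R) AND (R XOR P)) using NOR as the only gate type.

((((P NOR R) NOR (P NOR R)) NOR ((P NOR R) NOR (P NOR R))) NOR (((((R NOR P) NOR (R NOR P)) NOR ((R NOR P) NOR (R NOR P))) NOR ((((R NOR R) NOR (P NOR P)) NOR ((R NOR R) NOR (P NOR P))) NOR (((R NOR R) NOR (P NOR P)) NOR ((R NOR R) NOR (P NOR P))))) NOR ((((R NOR P) NOR (R NOR P)) NOR ((R NOR P) NOR (R NOR P))) NOR ((((R NOR R) NOR (P NOR P)) NOR ((R NOR R) NOR (P NOR P))) NOR (((R NOR R) NOR (P NOR P)) NOR ((R NOR R) NOR (P NOR P)))))))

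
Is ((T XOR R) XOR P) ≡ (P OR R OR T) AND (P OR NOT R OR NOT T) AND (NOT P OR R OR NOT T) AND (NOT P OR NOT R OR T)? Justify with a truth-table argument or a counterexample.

Yes, they are equivalent — the two output columns agree on all 8 assignments:
P | R | T | Expression 1 | Expression 2
---------------------------------------
0 | 0 | 0 | 0 | 0
0 | 0 | 1 | 1 | 1
0 | 1 | 0 | 1 | 1
0 | 1 | 1 | 0 | 0
1 | 0 | 0 | 1 | 1
1 | 0 | 1 | 0 | 0
1 | 1 | 0 | 0 | 0
1 | 1 | 1 | 1 | 1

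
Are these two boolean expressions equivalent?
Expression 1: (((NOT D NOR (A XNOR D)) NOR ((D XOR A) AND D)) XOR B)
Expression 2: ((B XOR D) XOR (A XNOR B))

No. Counterexample: with D=0, B=0, A=1, Expression 1 = 1 but Expression 2 = 0.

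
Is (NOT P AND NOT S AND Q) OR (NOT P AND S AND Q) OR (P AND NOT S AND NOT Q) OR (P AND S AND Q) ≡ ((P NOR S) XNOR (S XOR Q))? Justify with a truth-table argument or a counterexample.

Yes, they are equivalent — the two output columns agree on all 8 assignments:
P | S | Q | Expression 1 | Expression 2
---------------------------------------
0 | 0 | 0 | 0 | 0
0 | 0 | 1 | 1 | 1
0 | 1 | 0 | 0 | 0
0 | 1 | 1 | 1 | 1
1 | 0 | 0 | 1 | 1
1 | 0 | 1 | 0 | 0
1 | 1 | 0 | 0 | 0
1 | 1 | 1 | 1 | 1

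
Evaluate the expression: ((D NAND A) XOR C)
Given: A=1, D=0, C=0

Substituting: ((0 NAND 1) XOR 0)
= 1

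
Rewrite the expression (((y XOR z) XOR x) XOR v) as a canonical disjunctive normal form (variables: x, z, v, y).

(NOT x AND NOT z AND NOT v AND y) OR (NOT x AND NOT z AND v AND NOT y) OR (NOT x AND z AND NOT v AND NOT y) OR (NOT x AND z AND v AND y) OR (x AND NOT z AND NOT v AND NOT y) OR (x AND NOT z AND v AND y) OR (x AND z AND NOT v AND y) OR (x AND z AND v AND NOT y)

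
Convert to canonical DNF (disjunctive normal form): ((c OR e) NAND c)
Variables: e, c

(NOT e AND NOT c) OR (e AND NOT c)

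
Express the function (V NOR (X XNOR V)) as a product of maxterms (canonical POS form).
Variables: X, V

ΠM(0, 1, 3) = (X OR V) AND (X OR NOT V) AND (NOT X OR NOT V)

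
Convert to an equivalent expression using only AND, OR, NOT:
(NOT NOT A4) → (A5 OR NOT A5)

NOT A4 OR (A5 OR NOT A5)
(Implication elimination: A → B = NOT A OR B)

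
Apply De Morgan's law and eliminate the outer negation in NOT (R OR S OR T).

NOT R AND NOT S AND NOT T
De Morgan's: NOT(OR of terms) = AND of negations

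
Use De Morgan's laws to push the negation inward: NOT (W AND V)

NOT W OR NOT V
De Morgan's: NOT(AND of terms) = OR of negations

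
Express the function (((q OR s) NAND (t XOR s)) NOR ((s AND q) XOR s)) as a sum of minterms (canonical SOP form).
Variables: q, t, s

Σm(5, 6) = (q AND NOT t AND s) OR (q AND t AND NOT s)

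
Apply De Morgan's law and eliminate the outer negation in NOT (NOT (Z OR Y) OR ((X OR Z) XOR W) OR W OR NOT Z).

(Z OR Y) AND NOT ((X OR Z) XOR W) AND NOT W AND Z
De Morgan's: NOT(OR of terms) = AND of negations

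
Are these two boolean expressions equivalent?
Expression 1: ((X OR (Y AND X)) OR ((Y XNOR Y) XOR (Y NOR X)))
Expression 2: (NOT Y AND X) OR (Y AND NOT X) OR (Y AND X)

Yes, they are equivalent — the two output columns agree on all 4 assignments:
Y | X | Expression 1 | Expression 2
-----------------------------------
0 | 0 | 0 | 0
0 | 1 | 1 | 1
1 | 0 | 1 | 1
1 | 1 | 1 | 1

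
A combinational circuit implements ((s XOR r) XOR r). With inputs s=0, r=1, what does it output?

Substituting: ((0 XOR 1) XOR 1)
= 0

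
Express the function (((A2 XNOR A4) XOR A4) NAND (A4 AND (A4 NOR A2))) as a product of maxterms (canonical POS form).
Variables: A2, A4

ΠM() = TRUE (no maxterms)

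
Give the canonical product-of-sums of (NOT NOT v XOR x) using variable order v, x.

ΠM(0, 3) = (v OR x) AND (NOT v OR NOT x)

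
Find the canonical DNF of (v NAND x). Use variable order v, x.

(NOT v AND NOT x) OR (NOT v AND x) OR (v AND NOT x)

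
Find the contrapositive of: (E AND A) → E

Contrapositive: NOT E → NOT (E AND A)
Note: A statement and its contrapositive are logically equivalent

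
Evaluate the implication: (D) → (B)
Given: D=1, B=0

Antecedent (D) = 1; consequent (B) = 0.
1 → 0 = 0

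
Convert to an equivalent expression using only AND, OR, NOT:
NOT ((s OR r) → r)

(s OR r) AND NOT r
(Negated implication: NOT(A → B) = A AND NOT B)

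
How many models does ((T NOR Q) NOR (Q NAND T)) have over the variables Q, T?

Satisfying assignments: (1,1)
Count: 1 out of 4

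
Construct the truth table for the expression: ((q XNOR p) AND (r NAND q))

q | p | r | Output
------------------
0 | 0 | 0 | 1
0 | 0 | 1 | 1
0 | 1 | 0 | 0
0 | 1 | 1 | 0
1 | 0 | 0 | 0
1 | 0 | 1 | 0
1 | 1 | 0 | 1
1 | 1 | 1 | 0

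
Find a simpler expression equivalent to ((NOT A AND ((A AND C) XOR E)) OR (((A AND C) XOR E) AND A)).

By distribution ((E AND v) OR (E AND NOT v) = E):
= ((A AND C) XOR E)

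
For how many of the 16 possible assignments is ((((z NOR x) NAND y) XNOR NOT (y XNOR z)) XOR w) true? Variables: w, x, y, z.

Satisfying assignments: (0,0,0,1), (0,1,0,1), (0,1,1,0), (1,0,0,0), (1,0,1,0), (1,0,1,1), (1,1,0,0), (1,1,1,1)
Count: 8 out of 16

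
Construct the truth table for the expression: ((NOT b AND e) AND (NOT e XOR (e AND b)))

e | b | Output
--------------
0 | 0 | 0
0 | 1 | 0
1 | 0 | 0
1 | 1 | 0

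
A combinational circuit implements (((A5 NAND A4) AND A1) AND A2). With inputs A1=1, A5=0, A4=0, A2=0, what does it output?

Substituting: (((0 NAND 0) AND 1) AND 0)
= 0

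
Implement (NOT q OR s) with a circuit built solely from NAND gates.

(((q NAND q) NAND (q NAND q)) NAND (s NAND s))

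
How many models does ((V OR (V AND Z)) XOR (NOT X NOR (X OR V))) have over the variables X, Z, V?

Satisfying assignments: (0,0,1), (0,1,1), (1,0,1), (1,1,1)
Count: 4 out of 8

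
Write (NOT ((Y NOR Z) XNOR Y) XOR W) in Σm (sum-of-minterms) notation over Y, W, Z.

Σm(0, 3, 4, 5) = (NOT Y AND NOT W AND NOT Z) OR (NOT Y AND W AND Z) OR (Y AND NOT W AND NOT Z) OR (Y AND NOT W AND Z)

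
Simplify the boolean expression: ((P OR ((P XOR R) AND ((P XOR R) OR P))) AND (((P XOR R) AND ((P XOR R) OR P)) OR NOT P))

By distribution ((E OR v) AND (E OR NOT v) = E) then absorption (E AND (E OR v) = E):
= (P XOR R)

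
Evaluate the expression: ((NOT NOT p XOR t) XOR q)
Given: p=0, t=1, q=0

Substituting: ((NOT NOT 0 XOR 1) XOR 0)
= 1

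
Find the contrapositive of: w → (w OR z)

Contrapositive: NOT (w OR z) → NOT w
Note: A statement and its contrapositive are logically equivalent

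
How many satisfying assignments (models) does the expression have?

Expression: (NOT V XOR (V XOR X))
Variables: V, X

Satisfying assignments: (0,0), (1,0)
Count: 2 out of 4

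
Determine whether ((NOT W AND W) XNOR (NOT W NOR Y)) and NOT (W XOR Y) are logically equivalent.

No. Counterexample: with W=0, Y=1, Expression 1 = 1 but Expression 2 = 0.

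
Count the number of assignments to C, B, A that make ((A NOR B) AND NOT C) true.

Satisfying assignments: (0,0,0)
Count: 1 out of 8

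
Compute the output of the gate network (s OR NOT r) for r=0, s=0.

Substituting: (0 OR NOT 0)
= 1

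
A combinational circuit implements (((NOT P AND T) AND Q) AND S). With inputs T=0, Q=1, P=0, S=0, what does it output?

Substituting: (((NOT 0 AND 0) AND 1) AND 0)
= 0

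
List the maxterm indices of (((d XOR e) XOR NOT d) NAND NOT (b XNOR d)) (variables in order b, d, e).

ΠM(2, 4) = (b OR NOT d OR e) AND (NOT b OR d OR e)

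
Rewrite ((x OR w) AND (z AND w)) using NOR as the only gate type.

((((x NOR w) NOR (x NOR w)) NOR ((x NOR w) NOR (x NOR w))) NOR (((z NOR z) NOR (w NOR w)) NOR ((z NOR z) NOR (w NOR w))))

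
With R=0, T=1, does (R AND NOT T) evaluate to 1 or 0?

Substituting: (0 AND NOT 1)
= 0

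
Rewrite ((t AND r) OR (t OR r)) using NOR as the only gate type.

((((t NOR t) NOR (r NOR r)) NOR ((t NOR r) NOR (t NOR r))) NOR (((t NOR t) NOR (r NOR r)) NOR ((t NOR r) NOR (t NOR r))))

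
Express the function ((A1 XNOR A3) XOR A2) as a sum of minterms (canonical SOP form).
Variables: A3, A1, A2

Σm(0, 3, 5, 6) = (NOT A3 AND NOT A1 AND NOT A2) OR (NOT A3 AND A1 AND A2) OR (A3 AND NOT A1 AND A2) OR (A3 AND A1 AND NOT A2)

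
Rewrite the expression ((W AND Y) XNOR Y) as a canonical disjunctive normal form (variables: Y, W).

(NOT Y AND NOT W) OR (NOT Y AND W) OR (Y AND W)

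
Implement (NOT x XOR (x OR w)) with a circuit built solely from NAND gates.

(((x NAND x) NAND ((x NAND x) NAND ((x NAND x) NAND (w NAND w)))) NAND (((x NAND x) NAND (w NAND w)) NAND ((x NAND x) NAND ((x NAND x) NAND (w NAND w)))))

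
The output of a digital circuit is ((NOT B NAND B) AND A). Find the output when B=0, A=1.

Substituting: ((NOT 0 NAND 0) AND 1)
= 1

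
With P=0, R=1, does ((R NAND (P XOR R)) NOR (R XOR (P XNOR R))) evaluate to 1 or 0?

Substituting: ((1 NAND (0 XOR 1)) NOR (1 XOR (0 XNOR 1)))
= 0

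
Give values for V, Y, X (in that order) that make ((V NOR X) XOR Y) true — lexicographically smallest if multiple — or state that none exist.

V=0, Y=0, X=0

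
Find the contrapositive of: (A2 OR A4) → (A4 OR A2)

Contrapositive: NOT (A4 OR A2) → NOT (A2 OR A4)
Note: A statement and its contrapositive are logically equivalent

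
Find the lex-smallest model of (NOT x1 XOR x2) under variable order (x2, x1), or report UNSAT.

x2=0, x1=0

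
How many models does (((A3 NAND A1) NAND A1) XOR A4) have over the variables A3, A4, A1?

Satisfying assignments: (0,0,0), (0,1,1), (1,0,0), (1,0,1)
Count: 4 out of 8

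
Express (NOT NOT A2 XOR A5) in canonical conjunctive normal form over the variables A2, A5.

(A2 OR A5) AND (NOT A2 OR NOT A5)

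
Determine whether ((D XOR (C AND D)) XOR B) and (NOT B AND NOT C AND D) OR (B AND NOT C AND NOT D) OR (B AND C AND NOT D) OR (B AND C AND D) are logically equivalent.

Yes, they are equivalent — the two output columns agree on all 8 assignments:
B | C | D | Expression 1 | Expression 2
---------------------------------------
0 | 0 | 0 | 0 | 0
0 | 0 | 1 | 1 | 1
0 | 1 | 0 | 0 | 0
0 | 1 | 1 | 0 | 0
1 | 0 | 0 | 1 | 1
1 | 0 | 1 | 0 | 0
1 | 1 | 0 | 1 | 1
1 | 1 | 1 | 1 | 1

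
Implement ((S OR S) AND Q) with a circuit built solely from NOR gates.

((((S NOR S) NOR (S NOR S)) NOR ((S NOR S) NOR (S NOR S))) NOR (Q NOR Q))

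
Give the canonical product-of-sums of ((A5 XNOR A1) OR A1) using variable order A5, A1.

ΠM(2) = (NOT A5 OR A1)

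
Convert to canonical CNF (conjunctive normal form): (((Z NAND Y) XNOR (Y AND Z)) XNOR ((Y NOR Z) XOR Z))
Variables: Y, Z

(Y OR Z) AND (Y OR NOT Z) AND (NOT Y OR NOT Z)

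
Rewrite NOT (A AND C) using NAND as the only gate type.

(((A NAND C) NAND (A NAND C)) NAND ((A NAND C) NAND (A NAND C)))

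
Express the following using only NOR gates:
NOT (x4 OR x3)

(((x4 NOR x3) NOR (x4 NOR x3)) NOR ((x4 NOR x3) NOR (x4 NOR x3)))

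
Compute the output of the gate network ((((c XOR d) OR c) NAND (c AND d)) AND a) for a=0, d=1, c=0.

Substituting: ((((0 XOR 1) OR 0) NAND (0 AND 1)) AND 0)
= 0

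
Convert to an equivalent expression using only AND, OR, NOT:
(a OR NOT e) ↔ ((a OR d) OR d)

((a OR NOT e) AND ((a OR d) OR d)) OR (NOT (a OR NOT e) AND NOT ((a OR d) OR d))
(Biconditional = both true or both false)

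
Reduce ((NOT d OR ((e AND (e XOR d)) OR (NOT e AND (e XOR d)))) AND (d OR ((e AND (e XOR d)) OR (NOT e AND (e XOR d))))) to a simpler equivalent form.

By distribution ((E OR v) AND (E OR NOT v) = E) then distribution ((E AND v) OR (E AND NOT v) = E):
= (e XOR d)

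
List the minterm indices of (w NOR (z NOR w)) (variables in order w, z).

Σm(1) = (NOT w AND z)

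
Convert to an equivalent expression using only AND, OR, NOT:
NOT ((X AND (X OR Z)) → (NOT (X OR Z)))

(X AND (X OR Z)) AND (X OR Z)
(Negated implication: NOT(A → B) = A AND NOT B)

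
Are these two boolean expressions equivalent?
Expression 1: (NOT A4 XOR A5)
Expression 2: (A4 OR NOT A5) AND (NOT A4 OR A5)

Yes, they are equivalent — the two output columns agree on all 4 assignments:
A4 | A5 | Expression 1 | Expression 2
-------------------------------------
0 | 0 | 1 | 1
0 | 1 | 0 | 0
1 | 0 | 0 | 0
1 | 1 | 1 | 1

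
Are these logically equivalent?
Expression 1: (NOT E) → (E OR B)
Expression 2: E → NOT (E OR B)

No, Inverse is not equivalent to original (counterexample: E=0, B=0)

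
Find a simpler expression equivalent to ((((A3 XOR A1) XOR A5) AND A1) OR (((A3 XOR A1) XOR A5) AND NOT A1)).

By distribution ((E AND v) OR (E AND NOT v) = E):
= ((A3 XOR A1) XOR A5)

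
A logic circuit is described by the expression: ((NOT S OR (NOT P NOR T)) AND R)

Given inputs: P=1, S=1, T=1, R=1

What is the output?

Substituting: ((NOT 1 OR (NOT 1 NOR 1)) AND 1)
= 0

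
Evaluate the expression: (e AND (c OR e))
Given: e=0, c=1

Substituting: (0 AND (1 OR 0))
= 0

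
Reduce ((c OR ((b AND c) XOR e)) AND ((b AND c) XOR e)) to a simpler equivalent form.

By absorption (E AND (E OR v) = E):
= ((b AND c) XOR e)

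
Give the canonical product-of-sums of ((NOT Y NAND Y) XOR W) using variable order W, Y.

ΠM(2, 3) = (NOT W OR Y) AND (NOT W OR NOT Y)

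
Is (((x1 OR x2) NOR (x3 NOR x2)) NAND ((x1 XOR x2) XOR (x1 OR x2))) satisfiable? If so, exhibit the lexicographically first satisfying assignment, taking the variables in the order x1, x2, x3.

x1=0, x2=0, x3=0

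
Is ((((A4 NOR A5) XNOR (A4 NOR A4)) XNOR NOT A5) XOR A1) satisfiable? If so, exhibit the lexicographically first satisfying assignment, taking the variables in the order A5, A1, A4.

A5=0, A1=0, A4=0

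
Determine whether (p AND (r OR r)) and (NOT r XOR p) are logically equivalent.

No. Counterexample: with r=0, p=0, Expression 1 = 0 but Expression 2 = 1.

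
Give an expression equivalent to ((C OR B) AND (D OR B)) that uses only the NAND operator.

((((C NAND C) NAND (B NAND B)) NAND ((D NAND D) NAND (B NAND B))) NAND (((C NAND C) NAND (B NAND B)) NAND ((D NAND D) NAND (B NAND B))))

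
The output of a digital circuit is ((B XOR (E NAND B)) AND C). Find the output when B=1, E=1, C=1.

Substituting: ((1 XOR (1 NAND 1)) AND 1)
= 1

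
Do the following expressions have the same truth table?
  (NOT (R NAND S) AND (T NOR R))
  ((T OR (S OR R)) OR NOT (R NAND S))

No. Counterexample: with T=0, S=0, R=1, Expression 1 = 0 but Expression 2 = 1.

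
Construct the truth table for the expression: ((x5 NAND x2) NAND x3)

x2 | x3 | x5 | Output
---------------------
0 | 0 | 0 | 1
0 | 0 | 1 | 1
0 | 1 | 0 | 0
0 | 1 | 1 | 0
1 | 0 | 0 | 1
1 | 0 | 1 | 1
1 | 1 | 0 | 0
1 | 1 | 1 | 1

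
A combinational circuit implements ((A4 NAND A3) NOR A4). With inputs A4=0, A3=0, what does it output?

Substituting: ((0 NAND 0) NOR 0)
= 0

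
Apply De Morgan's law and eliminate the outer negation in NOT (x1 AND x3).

NOT x1 OR NOT x3
De Morgan's: NOT(AND of terms) = OR of negations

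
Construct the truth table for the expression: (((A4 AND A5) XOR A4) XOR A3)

A3 | A4 | A5 | Output
---------------------
0 | 0 | 0 | 0
0 | 0 | 1 | 0
0 | 1 | 0 | 1
0 | 1 | 1 | 0
1 | 0 | 0 | 1
1 | 0 | 1 | 1
1 | 1 | 0 | 0
1 | 1 | 1 | 1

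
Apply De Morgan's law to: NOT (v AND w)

NOT v OR NOT w
De Morgan's: NOT(AND of terms) = OR of negations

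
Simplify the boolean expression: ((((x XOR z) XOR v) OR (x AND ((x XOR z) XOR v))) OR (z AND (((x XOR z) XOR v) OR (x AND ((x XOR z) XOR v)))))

By absorption (E OR (E AND v) = E) then absorption (E OR (E AND v) = E):
= ((x XOR z) XOR v)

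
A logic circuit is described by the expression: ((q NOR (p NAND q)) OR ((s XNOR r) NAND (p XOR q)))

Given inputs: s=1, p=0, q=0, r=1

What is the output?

Substituting: ((0 NOR (0 NAND 0)) OR ((1 XNOR 1) NAND (0 XOR 0)))
= 1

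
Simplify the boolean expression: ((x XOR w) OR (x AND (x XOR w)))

By absorption (E OR (E AND v) = E):
= (x XOR w)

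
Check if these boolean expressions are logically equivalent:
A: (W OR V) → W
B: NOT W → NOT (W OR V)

Yes, Contrapositive is always equivalent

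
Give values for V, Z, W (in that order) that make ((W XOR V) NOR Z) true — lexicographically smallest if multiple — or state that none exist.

V=0, Z=0, W=0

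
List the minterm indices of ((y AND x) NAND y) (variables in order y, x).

Σm(0, 1, 2) = (NOT y AND NOT x) OR (NOT y AND x) OR (y AND NOT x)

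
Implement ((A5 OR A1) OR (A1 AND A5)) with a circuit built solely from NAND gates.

((((A5 NAND A5) NAND (A1 NAND A1)) NAND ((A5 NAND A5) NAND (A1 NAND A1))) NAND (((A1 NAND A5) NAND (A1 NAND A5)) NAND ((A1 NAND A5) NAND (A1 NAND A5))))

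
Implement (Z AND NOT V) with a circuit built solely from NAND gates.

((Z NAND (V NAND V)) NAND (Z NAND (V NAND V)))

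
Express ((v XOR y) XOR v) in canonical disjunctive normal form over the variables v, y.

(NOT v AND y) OR (v AND y)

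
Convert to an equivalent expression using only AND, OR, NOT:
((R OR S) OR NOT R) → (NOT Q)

NOT ((R OR S) OR NOT R) OR (NOT Q)
(Implication elimination: A → B = NOT A OR B)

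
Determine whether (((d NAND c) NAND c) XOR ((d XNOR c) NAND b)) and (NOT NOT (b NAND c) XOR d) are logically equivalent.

No. Counterexample: with d=0, c=0, b=0, Expression 1 = 0 but Expression 2 = 1.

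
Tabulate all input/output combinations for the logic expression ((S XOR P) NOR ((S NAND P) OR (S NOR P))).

P | S | Output
--------------
0 | 0 | 0
0 | 1 | 0
1 | 0 | 0
1 | 1 | 1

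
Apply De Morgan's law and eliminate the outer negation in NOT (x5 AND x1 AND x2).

NOT x5 OR NOT x1 OR NOT x2
De Morgan's: NOT(AND of terms) = OR of negations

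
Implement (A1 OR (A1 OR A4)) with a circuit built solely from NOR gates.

((A1 NOR ((A1 NOR A4) NOR (A1 NOR A4))) NOR (A1 NOR ((A1 NOR A4) NOR (A1 NOR A4))))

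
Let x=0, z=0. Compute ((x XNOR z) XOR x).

Substituting: ((0 XNOR 0) XOR 0)
= 1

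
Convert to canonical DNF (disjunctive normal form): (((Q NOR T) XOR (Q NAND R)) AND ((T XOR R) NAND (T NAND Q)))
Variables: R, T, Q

(NOT R AND NOT T AND Q) OR (NOT R AND T AND Q) OR (R AND T AND NOT Q)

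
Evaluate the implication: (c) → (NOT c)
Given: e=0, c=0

Antecedent (c) = 0; consequent (NOT c) = 1.
0 → 1 = 1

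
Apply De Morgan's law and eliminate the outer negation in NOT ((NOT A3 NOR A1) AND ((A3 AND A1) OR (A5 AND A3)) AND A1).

NOT (NOT A3 NOR A1) OR NOT ((A3 AND A1) OR (A5 AND A3)) OR NOT A1
De Morgan's: NOT(AND of terms) = OR of negations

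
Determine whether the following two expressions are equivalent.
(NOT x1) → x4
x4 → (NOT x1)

No, Converse is not equivalent to original (counterexample: x1=0, x4=0)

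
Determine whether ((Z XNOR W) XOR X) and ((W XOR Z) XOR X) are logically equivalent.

No. Counterexample: with Z=0, W=0, X=0, Expression 1 = 1 but Expression 2 = 0.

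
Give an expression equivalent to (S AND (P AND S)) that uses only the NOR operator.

((S NOR S) NOR (((P NOR P) NOR (S NOR S)) NOR ((P NOR P) NOR (S NOR S))))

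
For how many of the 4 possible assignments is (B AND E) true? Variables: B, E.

Satisfying assignments: (1,1)
Count: 1 out of 4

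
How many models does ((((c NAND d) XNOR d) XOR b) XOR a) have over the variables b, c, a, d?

Satisfying assignments: (0,0,0,1), (0,0,1,0), (0,1,1,0), (0,1,1,1), (1,0,0,0), (1,0,1,1), (1,1,0,0), (1,1,0,1)
Count: 8 out of 16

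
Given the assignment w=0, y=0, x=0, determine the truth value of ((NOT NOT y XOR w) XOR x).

Substituting: ((NOT NOT 0 XOR 0) XOR 0)
= 0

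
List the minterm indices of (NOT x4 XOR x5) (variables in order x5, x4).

Σm(0, 3) = (NOT x5 AND NOT x4) OR (x5 AND x4)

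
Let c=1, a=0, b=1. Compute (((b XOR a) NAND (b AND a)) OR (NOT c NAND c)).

Substituting: (((1 XOR 0) NAND (1 AND 0)) OR (NOT 1 NAND 1))
= 1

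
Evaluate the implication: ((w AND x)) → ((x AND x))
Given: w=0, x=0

Antecedent ((w AND x)) = 0; consequent ((x AND x)) = 0.
0 → 0 = 1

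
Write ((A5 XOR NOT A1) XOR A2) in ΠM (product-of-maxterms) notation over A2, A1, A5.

ΠM(1, 2, 4, 7) = (A2 OR A1 OR NOT A5) AND (A2 OR NOT A1 OR A5) AND (NOT A2 OR A1 OR A5) AND (NOT A2 OR NOT A1 OR NOT A5)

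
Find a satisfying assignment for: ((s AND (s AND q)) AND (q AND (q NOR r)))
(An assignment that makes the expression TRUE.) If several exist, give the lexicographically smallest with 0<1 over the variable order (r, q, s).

UNSATISFIABLE - no assignment makes this expression true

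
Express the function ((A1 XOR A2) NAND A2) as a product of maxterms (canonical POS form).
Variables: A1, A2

ΠM(1) = (A1 OR NOT A2)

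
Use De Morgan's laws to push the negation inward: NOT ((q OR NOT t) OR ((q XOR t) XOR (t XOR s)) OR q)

NOT (q OR NOT t) AND NOT ((q XOR t) XOR (t XOR s)) AND NOT q
De Morgan's: NOT(OR of terms) = AND of negations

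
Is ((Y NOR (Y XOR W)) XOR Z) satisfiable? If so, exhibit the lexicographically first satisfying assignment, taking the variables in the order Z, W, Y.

Z=0, W=0, Y=0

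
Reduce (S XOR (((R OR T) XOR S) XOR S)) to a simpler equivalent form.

By XOR self-cancellation ((E XOR v) XOR v = E):
= ((R OR T) XOR S)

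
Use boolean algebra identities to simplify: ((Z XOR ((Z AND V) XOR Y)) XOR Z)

By XOR self-cancellation ((E XOR v) XOR v = E):
= ((Z AND V) XOR Y)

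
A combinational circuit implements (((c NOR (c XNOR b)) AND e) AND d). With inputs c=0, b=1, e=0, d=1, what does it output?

Substituting: (((0 NOR (0 XNOR 1)) AND 0) AND 1)
= 0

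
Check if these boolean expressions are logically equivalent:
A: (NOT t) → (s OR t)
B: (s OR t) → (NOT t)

No, Converse is not equivalent to original (counterexample: s=0, t=0)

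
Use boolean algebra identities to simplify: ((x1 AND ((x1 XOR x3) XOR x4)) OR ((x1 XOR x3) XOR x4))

By absorption (E OR (E AND v) = E):
= ((x1 XOR x3) XOR x4)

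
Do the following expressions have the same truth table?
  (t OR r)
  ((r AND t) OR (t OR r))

Yes, they are equivalent — the two output columns agree on all 4 assignments:
t | r | Expression 1 | Expression 2
-----------------------------------
0 | 0 | 0 | 0
0 | 1 | 1 | 1
1 | 0 | 1 | 1
1 | 1 | 1 | 1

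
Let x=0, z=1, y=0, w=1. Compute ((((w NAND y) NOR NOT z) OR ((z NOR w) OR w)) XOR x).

Substituting: ((((1 NAND 0) NOR NOT 1) OR ((1 NOR 1) OR 1)) XOR 0)
= 1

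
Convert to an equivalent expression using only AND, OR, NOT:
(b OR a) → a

NOT (b OR a) OR a
(Implication elimination: A → B = NOT A OR B)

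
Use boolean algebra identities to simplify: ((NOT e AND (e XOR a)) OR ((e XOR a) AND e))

By distribution ((E AND v) OR (E AND NOT v) = E):
= (e XOR a)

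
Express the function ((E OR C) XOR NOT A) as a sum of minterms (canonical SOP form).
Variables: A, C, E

Σm(0, 5, 6, 7) = (NOT A AND NOT C AND NOT E) OR (A AND NOT C AND E) OR (A AND C AND NOT E) OR (A AND C AND E)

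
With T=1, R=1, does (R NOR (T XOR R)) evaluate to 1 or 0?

Substituting: (1 NOR (1 XOR 1))
= 0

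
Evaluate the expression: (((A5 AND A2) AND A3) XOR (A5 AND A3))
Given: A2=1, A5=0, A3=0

Substituting: (((0 AND 1) AND 0) XOR (0 AND 0))
= 0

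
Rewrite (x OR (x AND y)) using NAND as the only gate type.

((x NAND x) NAND (((x NAND y) NAND (x NAND y)) NAND ((x NAND y) NAND (x NAND y))))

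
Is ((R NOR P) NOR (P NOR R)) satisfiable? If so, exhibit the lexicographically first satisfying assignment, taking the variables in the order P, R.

P=0, R=1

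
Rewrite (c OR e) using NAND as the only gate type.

((c NAND c) NAND (e NAND e))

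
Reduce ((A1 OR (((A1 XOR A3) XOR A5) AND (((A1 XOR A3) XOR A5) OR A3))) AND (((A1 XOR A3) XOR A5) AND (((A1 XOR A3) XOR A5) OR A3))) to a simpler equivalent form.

By absorption (E AND (E OR v) = E) then absorption (E AND (E OR v) = E):
= ((A1 XOR A3) XOR A5)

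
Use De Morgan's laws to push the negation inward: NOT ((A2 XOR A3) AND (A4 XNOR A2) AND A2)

NOT (A2 XOR A3) OR NOT (A4 XNOR A2) OR NOT A2
De Morgan's: NOT(AND of terms) = OR of negations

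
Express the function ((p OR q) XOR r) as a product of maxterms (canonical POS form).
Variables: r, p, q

ΠM(0, 5, 6, 7) = (r OR p OR q) AND (NOT r OR p OR NOT q) AND (NOT r OR NOT p OR q) AND (NOT r OR NOT p OR NOT q)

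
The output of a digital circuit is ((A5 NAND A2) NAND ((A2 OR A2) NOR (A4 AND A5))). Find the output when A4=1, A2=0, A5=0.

Substituting: ((0 NAND 0) NAND ((0 OR 0) NOR (1 AND 0)))
= 0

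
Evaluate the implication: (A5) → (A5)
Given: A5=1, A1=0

Antecedent (A5) = 1; consequent (A5) = 1.
1 → 1 = 1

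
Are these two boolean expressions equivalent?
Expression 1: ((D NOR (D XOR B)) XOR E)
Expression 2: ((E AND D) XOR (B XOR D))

No. Counterexample: with E=0, B=0, D=0, Expression 1 = 1 but Expression 2 = 0.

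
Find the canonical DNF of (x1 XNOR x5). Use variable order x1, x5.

(NOT x1 AND NOT x5) OR (x1 AND x5)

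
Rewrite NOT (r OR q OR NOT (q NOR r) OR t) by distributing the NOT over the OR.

NOT r AND NOT q AND (q NOR r) AND NOT t
De Morgan's: NOT(OR of terms) = AND of negations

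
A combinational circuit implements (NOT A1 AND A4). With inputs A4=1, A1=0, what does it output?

Substituting: (NOT 0 AND 1)
= 1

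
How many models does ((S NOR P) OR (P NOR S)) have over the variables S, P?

Satisfying assignments: (0,0)
Count: 1 out of 4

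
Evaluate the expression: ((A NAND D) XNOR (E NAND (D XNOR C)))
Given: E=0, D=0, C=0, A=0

Substituting: ((0 NAND 0) XNOR (0 NAND (0 XNOR 0)))
= 1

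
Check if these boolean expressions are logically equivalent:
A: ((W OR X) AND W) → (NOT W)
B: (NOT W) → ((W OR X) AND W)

No, Converse is not equivalent to original (counterexample: X=0, W=0)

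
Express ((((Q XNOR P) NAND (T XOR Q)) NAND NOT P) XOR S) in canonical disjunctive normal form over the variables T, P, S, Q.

(NOT T AND NOT P AND S AND NOT Q) OR (NOT T AND NOT P AND S AND Q) OR (NOT T AND P AND NOT S AND NOT Q) OR (NOT T AND P AND NOT S AND Q) OR (T AND NOT P AND NOT S AND NOT Q) OR (T AND NOT P AND S AND Q) OR (T AND P AND NOT S AND NOT Q) OR (T AND P AND NOT S AND Q)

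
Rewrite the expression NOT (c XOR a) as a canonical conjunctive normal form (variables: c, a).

(c OR NOT a) AND (NOT c OR a)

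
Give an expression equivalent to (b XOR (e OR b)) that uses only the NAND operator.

((b NAND (b NAND ((e NAND e) NAND (b NAND b)))) NAND (((e NAND e) NAND (b NAND b)) NAND (b NAND ((e NAND e) NAND (b NAND b)))))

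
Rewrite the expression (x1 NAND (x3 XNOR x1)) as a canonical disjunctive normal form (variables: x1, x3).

(NOT x1 AND NOT x3) OR (NOT x1 AND x3) OR (x1 AND NOT x3)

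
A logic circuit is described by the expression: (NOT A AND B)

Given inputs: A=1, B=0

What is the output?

Substituting: (NOT 1 AND 0)
= 0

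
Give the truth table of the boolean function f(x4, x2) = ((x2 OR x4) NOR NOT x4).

x4 | x2 | Output
----------------
0 | 0 | 0
0 | 1 | 0
1 | 0 | 0
1 | 1 | 0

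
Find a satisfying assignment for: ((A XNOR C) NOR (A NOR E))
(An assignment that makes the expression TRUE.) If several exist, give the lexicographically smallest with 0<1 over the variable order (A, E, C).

A=0, E=1, C=1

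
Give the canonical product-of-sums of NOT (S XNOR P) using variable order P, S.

ΠM(0, 3) = (P OR S) AND (NOT P OR NOT S)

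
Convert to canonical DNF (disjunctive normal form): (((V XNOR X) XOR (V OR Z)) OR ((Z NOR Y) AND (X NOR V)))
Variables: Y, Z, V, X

(NOT Y AND NOT Z AND NOT V AND NOT X) OR (NOT Y AND NOT Z AND V AND NOT X) OR (NOT Y AND Z AND NOT V AND X) OR (NOT Y AND Z AND V AND NOT X) OR (Y AND NOT Z AND NOT V AND NOT X) OR (Y AND NOT Z AND V AND NOT X) OR (Y AND Z AND NOT V AND X) OR (Y AND Z AND V AND NOT X)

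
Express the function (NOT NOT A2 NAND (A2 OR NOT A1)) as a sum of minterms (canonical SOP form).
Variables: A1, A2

Σm(0, 2) = (NOT A1 AND NOT A2) OR (A1 AND NOT A2)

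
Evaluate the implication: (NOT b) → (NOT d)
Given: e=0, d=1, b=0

Antecedent (NOT b) = 1; consequent (NOT d) = 0.
1 → 0 = 0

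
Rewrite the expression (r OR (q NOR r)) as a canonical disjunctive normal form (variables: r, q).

(NOT r AND NOT q) OR (r AND NOT q) OR (r AND q)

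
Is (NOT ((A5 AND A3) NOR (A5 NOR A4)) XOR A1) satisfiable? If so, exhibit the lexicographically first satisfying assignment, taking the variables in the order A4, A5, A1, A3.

A4=0, A5=0, A1=0, A3=0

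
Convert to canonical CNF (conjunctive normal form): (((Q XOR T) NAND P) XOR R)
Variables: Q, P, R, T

(Q OR P OR NOT R OR T) AND (Q OR P OR NOT R OR NOT T) AND (Q OR NOT P OR R OR NOT T) AND (Q OR NOT P OR NOT R OR T) AND (NOT Q OR P OR NOT R OR T) AND (NOT Q OR P OR NOT R OR NOT T) AND (NOT Q OR NOT P OR R OR T) AND (NOT Q OR NOT P OR NOT R OR NOT T)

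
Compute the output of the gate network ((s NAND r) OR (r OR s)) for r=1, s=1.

Substituting: ((1 NAND 1) OR (1 OR 1))
= 1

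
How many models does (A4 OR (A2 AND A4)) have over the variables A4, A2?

Satisfying assignments: (1,0), (1,1)
Count: 2 out of 4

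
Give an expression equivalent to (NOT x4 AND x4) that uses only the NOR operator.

(((x4 NOR x4) NOR (x4 NOR x4)) NOR (x4 NOR x4))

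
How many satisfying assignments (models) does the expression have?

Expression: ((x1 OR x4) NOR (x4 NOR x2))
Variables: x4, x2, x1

Satisfying assignments: (0,1,0)
Count: 1 out of 8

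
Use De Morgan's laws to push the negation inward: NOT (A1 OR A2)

NOT A1 AND NOT A2
De Morgan's: NOT(OR of terms) = AND of negations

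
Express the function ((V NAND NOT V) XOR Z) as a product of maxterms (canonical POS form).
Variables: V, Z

ΠM(1, 3) = (V OR NOT Z) AND (NOT V OR NOT Z)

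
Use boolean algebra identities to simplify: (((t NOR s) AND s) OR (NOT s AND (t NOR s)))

By distribution ((E AND v) OR (E AND NOT v) = E):
= (t NOR s)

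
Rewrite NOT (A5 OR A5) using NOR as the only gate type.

(((A5 NOR A5) NOR (A5 NOR A5)) NOR ((A5 NOR A5) NOR (A5 NOR A5)))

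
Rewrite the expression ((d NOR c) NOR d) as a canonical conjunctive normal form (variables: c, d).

(c OR d) AND (c OR NOT d) AND (NOT c OR NOT d)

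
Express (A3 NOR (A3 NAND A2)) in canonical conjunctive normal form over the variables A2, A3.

(A2 OR A3) AND (A2 OR NOT A3) AND (NOT A2 OR A3) AND (NOT A2 OR NOT A3)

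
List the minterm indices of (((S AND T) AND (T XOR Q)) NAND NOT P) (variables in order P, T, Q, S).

Σm(0, 1, 2, 3, 4, 6, 7, 8, 9, 10, 11, 12, 13, 14, 15) = (NOT P AND NOT T AND NOT Q AND NOT S) OR (NOT P AND NOT T AND NOT Q AND S) OR (NOT P AND NOT T AND Q AND NOT S) OR (NOT P AND NOT T AND Q AND S) OR (NOT P AND T AND NOT Q AND NOT S) OR (NOT P AND T AND Q AND NOT S) OR (NOT P AND T AND Q AND S) OR (P AND NOT T AND NOT Q AND NOT S) OR (P AND NOT T AND NOT Q AND S) OR (P AND NOT T AND Q AND NOT S) OR (P AND NOT T AND Q AND S) OR (P AND T AND NOT Q AND NOT S) OR (P AND T AND NOT Q AND S) OR (P AND T AND Q AND NOT S) OR (P AND T AND Q AND S)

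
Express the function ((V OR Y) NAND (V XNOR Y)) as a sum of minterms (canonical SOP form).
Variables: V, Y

Σm(0, 1, 2) = (NOT V AND NOT Y) OR (NOT V AND Y) OR (V AND NOT Y)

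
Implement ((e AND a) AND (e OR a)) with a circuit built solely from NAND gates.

((((e NAND a) NAND (e NAND a)) NAND ((e NAND e) NAND (a NAND a))) NAND (((e NAND a) NAND (e NAND a)) NAND ((e NAND e) NAND (a NAND a))))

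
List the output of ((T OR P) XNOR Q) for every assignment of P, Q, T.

P | Q | T | Output
------------------
0 | 0 | 0 | 1
0 | 0 | 1 | 0
0 | 1 | 0 | 0
0 | 1 | 1 | 1
1 | 0 | 0 | 0
1 | 0 | 1 | 0
1 | 1 | 0 | 1
1 | 1 | 1 | 1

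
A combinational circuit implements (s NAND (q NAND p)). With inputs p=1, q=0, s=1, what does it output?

Substituting: (1 NAND (0 NAND 1))
= 0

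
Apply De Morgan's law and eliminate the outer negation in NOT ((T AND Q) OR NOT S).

NOT (T AND Q) AND S
De Morgan's: NOT(OR of terms) = AND of negations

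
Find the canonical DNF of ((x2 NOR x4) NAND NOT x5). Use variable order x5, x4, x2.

(NOT x5 AND NOT x4 AND x2) OR (NOT x5 AND x4 AND NOT x2) OR (NOT x5 AND x4 AND x2) OR (x5 AND NOT x4 AND NOT x2) OR (x5 AND NOT x4 AND x2) OR (x5 AND x4 AND NOT x2) OR (x5 AND x4 AND x2)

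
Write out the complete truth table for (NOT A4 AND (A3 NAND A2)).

A3 | A2 | A4 | Output
---------------------
0 | 0 | 0 | 1
0 | 0 | 1 | 0
0 | 1 | 0 | 1
0 | 1 | 1 | 0
1 | 0 | 0 | 1
1 | 0 | 1 | 0
1 | 1 | 0 | 0
1 | 1 | 1 | 0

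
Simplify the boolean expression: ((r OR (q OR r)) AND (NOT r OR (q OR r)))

By distribution ((E OR v) AND (E OR NOT v) = E):
= (q OR r)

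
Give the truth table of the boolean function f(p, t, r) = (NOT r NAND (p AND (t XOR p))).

p | t | r | Output
------------------
0 | 0 | 0 | 1
0 | 0 | 1 | 1
0 | 1 | 0 | 1
0 | 1 | 1 | 1
1 | 0 | 0 | 0
1 | 0 | 1 | 1
1 | 1 | 0 | 1
1 | 1 | 1 | 1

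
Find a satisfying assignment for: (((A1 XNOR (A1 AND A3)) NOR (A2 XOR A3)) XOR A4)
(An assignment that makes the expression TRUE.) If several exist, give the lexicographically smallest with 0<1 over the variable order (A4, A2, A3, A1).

A4=0, A2=0, A3=0, A1=1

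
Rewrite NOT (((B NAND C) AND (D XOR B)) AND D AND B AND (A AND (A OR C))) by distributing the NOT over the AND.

NOT ((B NAND C) AND (D XOR B)) OR NOT D OR NOT B OR NOT (A AND (A OR C))
De Morgan's: NOT(AND of terms) = OR of negations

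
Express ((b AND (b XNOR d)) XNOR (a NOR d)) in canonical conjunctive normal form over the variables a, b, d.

(a OR b OR d) AND (a OR NOT b OR d) AND (a OR NOT b OR NOT d) AND (NOT a OR NOT b OR NOT d)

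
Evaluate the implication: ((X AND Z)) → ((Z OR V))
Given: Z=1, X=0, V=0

Antecedent ((X AND Z)) = 0; consequent ((Z OR V)) = 1.
0 → 1 = 1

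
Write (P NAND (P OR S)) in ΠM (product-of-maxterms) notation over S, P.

ΠM(1, 3) = (S OR NOT P) AND (NOT S OR NOT P)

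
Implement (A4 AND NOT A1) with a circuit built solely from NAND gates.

((A4 NAND (A1 NAND A1)) NAND (A4 NAND (A1 NAND A1)))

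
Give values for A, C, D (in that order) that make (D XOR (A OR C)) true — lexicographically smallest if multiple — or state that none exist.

A=0, C=0, D=1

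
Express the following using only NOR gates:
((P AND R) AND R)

((((P NOR P) NOR (R NOR R)) NOR ((P NOR P) NOR (R NOR R))) NOR (R NOR R))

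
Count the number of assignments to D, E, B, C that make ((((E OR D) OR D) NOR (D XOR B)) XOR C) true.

Satisfying assignments: (0,0,0,0), (0,0,1,1), (0,1,0,1), (0,1,1,1), (1,0,0,1), (1,0,1,1), (1,1,0,1), (1,1,1,1)
Count: 8 out of 16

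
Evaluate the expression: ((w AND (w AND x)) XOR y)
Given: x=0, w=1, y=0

Substituting: ((1 AND (1 AND 0)) XOR 0)
= 0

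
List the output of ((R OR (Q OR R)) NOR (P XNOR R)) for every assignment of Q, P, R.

Q | P | R | Output
------------------
0 | 0 | 0 | 0
0 | 0 | 1 | 0
0 | 1 | 0 | 1
0 | 1 | 1 | 0
1 | 0 | 0 | 0
1 | 0 | 1 | 0
1 | 1 | 0 | 0
1 | 1 | 1 | 0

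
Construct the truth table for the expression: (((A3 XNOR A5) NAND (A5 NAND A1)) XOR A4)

A1 | A5 | A3 | A4 | Output
--------------------------
0 | 0 | 0 | 0 | 0
0 | 0 | 0 | 1 | 1
0 | 0 | 1 | 0 | 1
0 | 0 | 1 | 1 | 0
0 | 1 | 0 | 0 | 1
0 | 1 | 0 | 1 | 0
0 | 1 | 1 | 0 | 0
0 | 1 | 1 | 1 | 1
1 | 0 | 0 | 0 | 0
1 | 0 | 0 | 1 | 1
1 | 0 | 1 | 0 | 1
1 | 0 | 1 | 1 | 0
1 | 1 | 0 | 0 | 1
1 | 1 | 0 | 1 | 0
1 | 1 | 1 | 0 | 1
1 | 1 | 1 | 1 | 0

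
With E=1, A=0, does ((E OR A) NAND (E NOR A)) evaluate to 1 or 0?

Substituting: ((1 OR 0) NAND (1 NOR 0))
= 1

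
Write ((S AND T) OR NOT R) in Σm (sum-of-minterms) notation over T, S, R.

Σm(0, 2, 4, 6, 7) = (NOT T AND NOT S AND NOT R) OR (NOT T AND S AND NOT R) OR (T AND NOT S AND NOT R) OR (T AND S AND NOT R) OR (T AND S AND R)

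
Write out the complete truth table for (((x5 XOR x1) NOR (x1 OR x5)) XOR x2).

x1 | x2 | x5 | Output
---------------------
0 | 0 | 0 | 1
0 | 0 | 1 | 0
0 | 1 | 0 | 0
0 | 1 | 1 | 1
1 | 0 | 0 | 0
1 | 0 | 1 | 0
1 | 1 | 0 | 1
1 | 1 | 1 | 1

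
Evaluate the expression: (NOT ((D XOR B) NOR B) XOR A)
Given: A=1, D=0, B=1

Substituting: (NOT ((0 XOR 1) NOR 1) XOR 1)
= 0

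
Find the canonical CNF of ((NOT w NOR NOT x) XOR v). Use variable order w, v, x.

(w OR v OR x) AND (w OR v OR NOT x) AND (NOT w OR v OR x) AND (NOT w OR NOT v OR NOT x)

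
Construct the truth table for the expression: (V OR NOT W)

W | V | Output
--------------
0 | 0 | 1
0 | 1 | 1
1 | 0 | 0
1 | 1 | 1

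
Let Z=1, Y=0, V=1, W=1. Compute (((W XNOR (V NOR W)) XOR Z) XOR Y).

Substituting: (((1 XNOR (1 NOR 1)) XOR 1) XOR 0)
= 1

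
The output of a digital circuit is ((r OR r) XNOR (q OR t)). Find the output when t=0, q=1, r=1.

Substituting: ((1 OR 1) XNOR (1 OR 0))
= 1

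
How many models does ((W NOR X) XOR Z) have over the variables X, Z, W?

Satisfying assignments: (0,0,0), (0,1,1), (1,1,0), (1,1,1)
Count: 4 out of 8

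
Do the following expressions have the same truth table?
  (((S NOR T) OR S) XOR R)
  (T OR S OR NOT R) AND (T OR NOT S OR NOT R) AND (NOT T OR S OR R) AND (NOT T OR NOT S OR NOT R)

Yes, they are equivalent — the two output columns agree on all 8 assignments:
T | S | R | Expression 1 | Expression 2
---------------------------------------
0 | 0 | 0 | 1 | 1
0 | 0 | 1 | 0 | 0
0 | 1 | 0 | 1 | 1
0 | 1 | 1 | 0 | 0
1 | 0 | 0 | 0 | 0
1 | 0 | 1 | 1 | 1
1 | 1 | 0 | 1 | 1
1 | 1 | 1 | 0 | 0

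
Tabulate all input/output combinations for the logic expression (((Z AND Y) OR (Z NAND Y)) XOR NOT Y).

Y | Z | Output
--------------
0 | 0 | 0
0 | 1 | 0
1 | 0 | 1
1 | 1 | 1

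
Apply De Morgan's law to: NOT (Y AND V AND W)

NOT Y OR NOT V OR NOT W
De Morgan's: NOT(AND of terms) = OR of negations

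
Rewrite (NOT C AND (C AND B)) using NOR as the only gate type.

(((C NOR C) NOR (C NOR C)) NOR (((C NOR C) NOR (B NOR B)) NOR ((C NOR C) NOR (B NOR B))))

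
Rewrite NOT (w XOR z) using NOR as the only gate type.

(((((w NOR z) NOR (w NOR z)) NOR ((w NOR z) NOR (w NOR z))) NOR ((((w NOR w) NOR (z NOR z)) NOR ((w NOR w) NOR (z NOR z))) NOR (((w NOR w) NOR (z NOR z)) NOR ((w NOR w) NOR (z NOR z))))) NOR ((((w NOR z) NOR (w NOR z)) NOR ((w NOR z) NOR (w NOR z))) NOR ((((w NOR w) NOR (z NOR z)) NOR ((w NOR w) NOR (z NOR z))) NOR (((w NOR w) NOR (z NOR z)) NOR ((w NOR w) NOR (z NOR z))))))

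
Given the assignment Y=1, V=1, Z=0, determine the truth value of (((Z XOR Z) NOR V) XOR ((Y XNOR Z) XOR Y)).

Substituting: (((0 XOR 0) NOR 1) XOR ((1 XNOR 0) XOR 1))
= 1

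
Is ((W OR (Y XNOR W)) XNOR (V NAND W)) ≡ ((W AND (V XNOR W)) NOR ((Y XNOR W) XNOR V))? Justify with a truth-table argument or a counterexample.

No. Counterexample: with W=0, Y=0, V=1, Expression 1 = 1 but Expression 2 = 0.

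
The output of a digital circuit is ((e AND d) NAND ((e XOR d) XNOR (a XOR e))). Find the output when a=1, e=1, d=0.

Substituting: ((1 AND 0) NAND ((1 XOR 0) XNOR (1 XOR 1)))
= 1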